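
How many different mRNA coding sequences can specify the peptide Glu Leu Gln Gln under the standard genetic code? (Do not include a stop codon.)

Glu: 2 codons.
Leu: 6 codons.
Gln: 2 codons.
Gln: 2 codons.
2 × 6 × 2 × 2 = 48.

48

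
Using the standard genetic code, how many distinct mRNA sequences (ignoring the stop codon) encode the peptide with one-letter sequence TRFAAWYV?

6144

Thr: 4 codons.
Arg: 6 codons.
Phe: 2 codons.
Ala: 4 codons.
Ala: 4 codons.
Trp: 1 codon.
Tyr: 2 codons.
Val: 4 codons.
4 × 6 × 2 × 4 × 4 × 1 × 2 × 4 = 6144.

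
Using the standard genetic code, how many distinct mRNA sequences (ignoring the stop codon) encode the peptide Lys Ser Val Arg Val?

1152

Lys: 2 codons.
Ser: 6 codons.
Val: 4 codons.
Arg: 6 codons.
Val: 4 codons.
2 × 6 × 4 × 6 × 4 = 1152.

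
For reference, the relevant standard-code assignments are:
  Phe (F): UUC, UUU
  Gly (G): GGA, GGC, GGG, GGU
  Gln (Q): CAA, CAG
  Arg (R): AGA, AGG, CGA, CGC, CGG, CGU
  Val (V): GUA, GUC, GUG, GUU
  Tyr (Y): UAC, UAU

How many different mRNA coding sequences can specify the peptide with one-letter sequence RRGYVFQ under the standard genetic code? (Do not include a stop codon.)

Arg: 6 codons.
Arg: 6 codons.
Gly: 4 codons.
Tyr: 2 codons.
Val: 4 codons.
Phe: 2 codons.
Gln: 2 codons.
6 × 6 × 4 × 2 × 4 × 2 × 2 = 4608.

4608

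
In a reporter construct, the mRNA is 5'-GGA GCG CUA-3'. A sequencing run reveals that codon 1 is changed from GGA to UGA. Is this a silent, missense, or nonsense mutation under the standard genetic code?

Position 1 falls in codon 1: GGA → Gly.
After the substitution the codon is UGA → Stop.
The new codon is a stop codon, so this is a nonsense mutation.

nonsense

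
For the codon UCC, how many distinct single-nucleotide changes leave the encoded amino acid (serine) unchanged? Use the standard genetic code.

3

Position 1: none → 0 synonymous.
Position 2: none → 0 synonymous.
Position 3: UCU, UCA, UCG → 3 synonymous.
Total: 0 + 0 + 3 = 3.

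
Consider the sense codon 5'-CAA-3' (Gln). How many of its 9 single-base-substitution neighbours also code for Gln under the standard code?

Position 1: none → 0 synonymous.
Position 2: none → 0 synonymous.
Position 3: CAG → 1 synonymous.
Total: 0 + 0 + 1 = 1.

1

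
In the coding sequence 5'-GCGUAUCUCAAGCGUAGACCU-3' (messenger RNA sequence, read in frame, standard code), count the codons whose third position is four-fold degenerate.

4

Codon 1 GCG (Ala): third position 4-fold.
Codon 2 UAU (Tyr): third position 2-fold.
Codon 3 CUC (Leu): third position 4-fold.
Codon 4 AAG (Lys): third position 2-fold.
Codon 5 CGU (Arg): third position 4-fold.
Codon 6 AGA (Arg): third position 2-fold.
Codon 7 CCU (Pro): third position 4-fold.
Four-fold degenerate third positions: 4.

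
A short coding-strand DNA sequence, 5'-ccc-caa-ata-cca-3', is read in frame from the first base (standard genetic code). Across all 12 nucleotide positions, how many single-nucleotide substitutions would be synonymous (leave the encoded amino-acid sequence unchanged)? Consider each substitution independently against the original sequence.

9

Codon 1 (CCC, Pro): 3 synonymous substitutions.
Codon 2 (CAA, Gln): 1 synonymous substitution.
Codon 3 (ATA, Ile): 2 synonymous substitutions.
Codon 4 (CCA, Pro): 3 synonymous substitutions.
Total: 3 + 1 + 2 + 3 = 9.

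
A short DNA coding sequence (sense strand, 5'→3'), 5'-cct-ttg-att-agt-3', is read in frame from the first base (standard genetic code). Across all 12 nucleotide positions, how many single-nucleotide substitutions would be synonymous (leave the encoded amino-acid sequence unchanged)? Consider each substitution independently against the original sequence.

8

Codon 1 (CCT, Pro): 3 synonymous substitutions.
Codon 2 (TTG, Leu): 2 synonymous substitutions.
Codon 3 (ATT, Ile): 2 synonymous substitutions.
Codon 4 (AGT, Ser): 1 synonymous substitution.
Total: 3 + 2 + 2 + 1 = 8.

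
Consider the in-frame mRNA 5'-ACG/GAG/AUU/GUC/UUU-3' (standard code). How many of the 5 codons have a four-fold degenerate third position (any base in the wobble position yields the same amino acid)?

2

Codon 1 ACG (Thr): third position 4-fold.
Codon 2 GAG (Glu): third position 2-fold.
Codon 3 AUU (Ile): third position 3-fold.
Codon 4 GUC (Val): third position 4-fold.
Codon 5 UUU (Phe): third position 2-fold.
Four-fold degenerate third positions: 2.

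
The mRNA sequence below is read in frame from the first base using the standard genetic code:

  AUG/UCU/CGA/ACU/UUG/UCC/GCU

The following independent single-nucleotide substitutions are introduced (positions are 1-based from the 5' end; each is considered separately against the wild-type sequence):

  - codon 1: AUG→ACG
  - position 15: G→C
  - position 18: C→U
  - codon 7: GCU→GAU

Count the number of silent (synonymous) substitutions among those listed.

Codon 1: AUG (Met) → ACG (Thr) — missense.
Codon 5: UUG (Leu) → UUC (Phe) — missense.
Codon 6: UCC (Ser) → UCU (Ser) — synonymous.
Codon 7: GCU (Ala) → GAU (Asp) — missense.
Synonymous: 1 of 4.

1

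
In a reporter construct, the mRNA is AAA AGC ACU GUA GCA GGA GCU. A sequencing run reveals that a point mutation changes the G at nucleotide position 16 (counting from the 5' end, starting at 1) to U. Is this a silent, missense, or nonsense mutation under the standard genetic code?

nonsense

Position 16 falls in codon 6: GGA → Gly.
After the substitution the codon is UGA → Stop.
The new codon is a stop codon, so this is a nonsense mutation.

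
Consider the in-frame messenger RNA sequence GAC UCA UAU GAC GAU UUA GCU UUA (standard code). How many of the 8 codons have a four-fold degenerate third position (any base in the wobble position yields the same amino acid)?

2

Codon 1 GAC (Asp): third position 2-fold.
Codon 2 UCA (Ser): third position 4-fold.
Codon 3 UAU (Tyr): third position 2-fold.
Codon 4 GAC (Asp): third position 2-fold.
Codon 5 GAU (Asp): third position 2-fold.
Codon 6 UUA (Leu): third position 2-fold.
Codon 7 GCU (Ala): third position 4-fold.
Codon 8 UUA (Leu): third position 2-fold.
Four-fold degenerate third positions: 2.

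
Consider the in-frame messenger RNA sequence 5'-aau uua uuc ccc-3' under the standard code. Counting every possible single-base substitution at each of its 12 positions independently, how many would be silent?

7

Codon 1 (AAU, Asn): 1 synonymous substitution.
Codon 2 (UUA, Leu): 2 synonymous substitutions.
Codon 3 (UUC, Phe): 1 synonymous substitution.
Codon 4 (CCC, Pro): 3 synonymous substitutions.
Total: 1 + 2 + 1 + 3 = 7.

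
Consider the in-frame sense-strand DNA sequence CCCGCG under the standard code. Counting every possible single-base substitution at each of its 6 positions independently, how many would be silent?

Codon 1 (CCC, Pro): 3 synonymous substitutions.
Codon 2 (GCG, Ala): 3 synonymous substitutions.
Total: 3 + 3 = 6.

6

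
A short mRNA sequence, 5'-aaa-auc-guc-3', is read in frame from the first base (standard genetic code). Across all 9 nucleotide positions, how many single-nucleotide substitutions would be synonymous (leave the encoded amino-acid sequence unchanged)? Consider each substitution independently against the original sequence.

Codon 1 (AAA, Lys): 1 synonymous substitution.
Codon 2 (AUC, Ile): 2 synonymous substitutions.
Codon 3 (GUC, Val): 3 synonymous substitutions.
Total: 1 + 2 + 3 = 6.

6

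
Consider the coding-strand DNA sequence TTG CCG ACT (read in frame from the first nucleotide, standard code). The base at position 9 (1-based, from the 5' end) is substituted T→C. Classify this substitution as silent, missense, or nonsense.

silent

Position 9 falls in codon 3: ACT → Thr.
After the substitution the codon is ACC → Thr.
Both encode Thr, so the change is synonymous.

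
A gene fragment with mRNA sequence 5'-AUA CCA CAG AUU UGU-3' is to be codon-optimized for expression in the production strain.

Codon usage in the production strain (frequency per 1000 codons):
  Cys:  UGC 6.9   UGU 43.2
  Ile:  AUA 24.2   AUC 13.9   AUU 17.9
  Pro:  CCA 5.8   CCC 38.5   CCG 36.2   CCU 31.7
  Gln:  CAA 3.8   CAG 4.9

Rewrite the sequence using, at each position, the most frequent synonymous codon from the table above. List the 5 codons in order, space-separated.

Codon 1 (Ile): best is AUA at 24.2.
Codon 2 (Pro): best is CCC at 38.5.
Codon 3 (Gln): best is CAG at 4.9.
Codon 4 (Ile): best is AUA at 24.2.
Codon 5 (Cys): best is UGU at 43.2.

AUA CCC CAG AUA UGU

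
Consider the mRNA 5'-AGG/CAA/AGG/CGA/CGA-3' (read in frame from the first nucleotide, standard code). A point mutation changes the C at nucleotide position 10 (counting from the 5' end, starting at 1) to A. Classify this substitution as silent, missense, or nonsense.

silent

Position 10 falls in codon 4: CGA → Arg.
After the substitution the codon is AGA → Arg.
Both encode Arg, so the change is synonymous.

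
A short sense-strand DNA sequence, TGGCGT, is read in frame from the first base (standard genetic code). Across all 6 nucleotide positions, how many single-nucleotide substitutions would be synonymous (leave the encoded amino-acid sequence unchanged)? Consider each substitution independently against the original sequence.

Codon 1 (TGG, Trp): 0 synonymous substitutions.
Codon 2 (CGT, Arg): 3 synonymous substitutions.
Total: 0 + 3 = 3.

3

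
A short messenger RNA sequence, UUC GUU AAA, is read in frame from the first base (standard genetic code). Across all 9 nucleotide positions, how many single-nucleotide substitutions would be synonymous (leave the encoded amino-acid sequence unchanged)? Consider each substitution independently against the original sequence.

Codon 1 (UUC, Phe): 1 synonymous substitution.
Codon 2 (GUU, Val): 3 synonymous substitutions.
Codon 3 (AAA, Lys): 1 synonymous substitution.
Total: 1 + 3 + 1 = 5.

5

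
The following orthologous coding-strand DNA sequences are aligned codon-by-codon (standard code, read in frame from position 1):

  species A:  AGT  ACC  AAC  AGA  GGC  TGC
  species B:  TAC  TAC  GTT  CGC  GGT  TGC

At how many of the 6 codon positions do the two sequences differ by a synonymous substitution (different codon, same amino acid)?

2

Codon 1: AGT Ser / TAC Tyr — nonsynonymous.
Codon 2: ACC Thr / TAC Tyr — nonsynonymous.
Codon 3: AAC Asn / GTT Val — nonsynonymous.
Codon 4: AGA Arg / CGC Arg — synonymous.
Codon 5: GGC Gly / GGT Gly — synonymous.
Codon 6: TGC Cys / TGC Cys — identical.
Synonymous differences: 2.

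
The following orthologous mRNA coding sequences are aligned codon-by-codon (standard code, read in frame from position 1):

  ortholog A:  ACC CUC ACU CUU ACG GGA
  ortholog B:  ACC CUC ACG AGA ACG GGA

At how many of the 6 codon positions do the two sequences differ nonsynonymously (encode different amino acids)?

1

Codon 1: ACC Thr / ACC Thr — identical.
Codon 2: CUC Leu / CUC Leu — identical.
Codon 3: ACU Thr / ACG Thr — synonymous.
Codon 4: CUU Leu / AGA Arg — nonsynonymous.
Codon 5: ACG Thr / ACG Thr — identical.
Codon 6: GGA Gly / GGA Gly — identical.
Nonsynonymous differences: 1.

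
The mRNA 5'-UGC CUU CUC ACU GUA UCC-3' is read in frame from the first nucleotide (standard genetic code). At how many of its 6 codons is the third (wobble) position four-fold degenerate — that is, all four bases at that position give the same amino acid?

Codon 1 UGC (Cys): third position 2-fold.
Codon 2 CUU (Leu): third position 4-fold.
Codon 3 CUC (Leu): third position 4-fold.
Codon 4 ACU (Thr): third position 4-fold.
Codon 5 GUA (Val): third position 4-fold.
Codon 6 UCC (Ser): third position 4-fold.
Four-fold degenerate third positions: 5.

5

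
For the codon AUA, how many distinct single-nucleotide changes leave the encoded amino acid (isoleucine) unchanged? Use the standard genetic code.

Position 1: none → 0 synonymous.
Position 2: none → 0 synonymous.
Position 3: AUU, AUC → 2 synonymous.
Total: 0 + 0 + 2 = 2.

2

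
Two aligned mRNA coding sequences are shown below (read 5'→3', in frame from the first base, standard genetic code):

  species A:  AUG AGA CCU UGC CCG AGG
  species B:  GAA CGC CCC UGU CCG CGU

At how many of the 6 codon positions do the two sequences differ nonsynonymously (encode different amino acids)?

Codon 1: AUG Met / GAA Glu — nonsynonymous.
Codon 2: AGA Arg / CGC Arg — synonymous.
Codon 3: CCU Pro / CCC Pro — synonymous.
Codon 4: UGC Cys / UGU Cys — synonymous.
Codon 5: CCG Pro / CCG Pro — identical.
Codon 6: AGG Arg / CGU Arg — synonymous.
Nonsynonymous differences: 1.

1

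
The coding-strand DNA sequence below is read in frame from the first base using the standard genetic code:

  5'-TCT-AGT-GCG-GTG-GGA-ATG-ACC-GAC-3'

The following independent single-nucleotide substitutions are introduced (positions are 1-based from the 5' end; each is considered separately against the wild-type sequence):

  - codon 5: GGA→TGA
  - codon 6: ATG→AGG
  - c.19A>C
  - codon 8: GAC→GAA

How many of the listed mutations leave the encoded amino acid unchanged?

Codon 5: GGA (Gly) → TGA (Stop) — nonsense.
Codon 6: ATG (Met) → AGG (Arg) — missense.
Codon 7: ACC (Thr) → CCC (Pro) — missense.
Codon 8: GAC (Asp) → GAA (Glu) — missense.
Synonymous: 0 of 4.

0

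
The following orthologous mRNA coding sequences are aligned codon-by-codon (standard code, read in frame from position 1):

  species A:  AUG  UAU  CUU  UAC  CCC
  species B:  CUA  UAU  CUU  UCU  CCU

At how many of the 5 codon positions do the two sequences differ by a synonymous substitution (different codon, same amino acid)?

1

Codon 1: AUG Met / CUA Leu — nonsynonymous.
Codon 2: UAU Tyr / UAU Tyr — identical.
Codon 3: CUU Leu / CUU Leu — identical.
Codon 4: UAC Tyr / UCU Ser — nonsynonymous.
Codon 5: CCC Pro / CCU Pro — synonymous.
Synonymous differences: 1.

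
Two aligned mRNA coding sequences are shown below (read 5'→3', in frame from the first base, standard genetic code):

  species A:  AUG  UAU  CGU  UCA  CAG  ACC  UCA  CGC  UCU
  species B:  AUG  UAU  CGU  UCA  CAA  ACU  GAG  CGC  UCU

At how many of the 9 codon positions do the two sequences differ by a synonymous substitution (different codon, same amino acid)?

Codon 1: AUG Met / AUG Met — identical.
Codon 2: UAU Tyr / UAU Tyr — identical.
Codon 3: CGU Arg / CGU Arg — identical.
Codon 4: UCA Ser / UCA Ser — identical.
Codon 5: CAG Gln / CAA Gln — synonymous.
Codon 6: ACC Thr / ACU Thr — synonymous.
Codon 7: UCA Ser / GAG Glu — nonsynonymous.
Codon 8: CGC Arg / CGC Arg — identical.
Codon 9: UCU Ser / UCU Ser — identical.
Synonymous differences: 2.

2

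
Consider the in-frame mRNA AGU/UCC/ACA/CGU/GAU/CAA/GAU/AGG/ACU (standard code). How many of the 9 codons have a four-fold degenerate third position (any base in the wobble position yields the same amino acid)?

Codon 1 AGU (Ser): third position 2-fold.
Codon 2 UCC (Ser): third position 4-fold.
Codon 3 ACA (Thr): third position 4-fold.
Codon 4 CGU (Arg): third position 4-fold.
Codon 5 GAU (Asp): third position 2-fold.
Codon 6 CAA (Gln): third position 2-fold.
Codon 7 GAU (Asp): third position 2-fold.
Codon 8 AGG (Arg): third position 2-fold.
Codon 9 ACU (Thr): third position 4-fold.
Four-fold degenerate third positions: 4.

4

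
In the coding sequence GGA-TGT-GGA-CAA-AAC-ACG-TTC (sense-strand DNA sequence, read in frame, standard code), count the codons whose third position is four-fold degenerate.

3

Codon 1 GGA (Gly): third position 4-fold.
Codon 2 TGT (Cys): third position 2-fold.
Codon 3 GGA (Gly): third position 4-fold.
Codon 4 CAA (Gln): third position 2-fold.
Codon 5 AAC (Asn): third position 2-fold.
Codon 6 ACG (Thr): third position 4-fold.
Codon 7 TTC (Phe): third position 2-fold.
Four-fold degenerate third positions: 3.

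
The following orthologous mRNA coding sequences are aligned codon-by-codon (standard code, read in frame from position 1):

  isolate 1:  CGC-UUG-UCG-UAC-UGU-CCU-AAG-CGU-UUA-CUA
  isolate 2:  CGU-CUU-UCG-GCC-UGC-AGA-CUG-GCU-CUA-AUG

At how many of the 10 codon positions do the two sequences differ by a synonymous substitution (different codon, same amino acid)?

Codon 1: CGC Arg / CGU Arg — synonymous.
Codon 2: UUG Leu / CUU Leu — synonymous.
Codon 3: UCG Ser / UCG Ser — identical.
Codon 4: UAC Tyr / GCC Ala — nonsynonymous.
Codon 5: UGU Cys / UGC Cys — synonymous.
Codon 6: CCU Pro / AGA Arg — nonsynonymous.
Codon 7: AAG Lys / CUG Leu — nonsynonymous.
Codon 8: CGU Arg / GCU Ala — nonsynonymous.
Codon 9: UUA Leu / CUA Leu — synonymous.
Codon 10: CUA Leu / AUG Met — nonsynonymous.
Synonymous differences: 4.

4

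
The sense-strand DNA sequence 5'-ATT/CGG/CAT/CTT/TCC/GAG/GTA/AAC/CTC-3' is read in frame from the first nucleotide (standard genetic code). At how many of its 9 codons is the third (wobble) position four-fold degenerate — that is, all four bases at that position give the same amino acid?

5

Codon 1 ATT (Ile): third position 3-fold.
Codon 2 CGG (Arg): third position 4-fold.
Codon 3 CAT (His): third position 2-fold.
Codon 4 CTT (Leu): third position 4-fold.
Codon 5 TCC (Ser): third position 4-fold.
Codon 6 GAG (Glu): third position 2-fold.
Codon 7 GTA (Val): third position 4-fold.
Codon 8 AAC (Asn): third position 2-fold.
Codon 9 CTC (Leu): third position 4-fold.
Four-fold degenerate third positions: 5.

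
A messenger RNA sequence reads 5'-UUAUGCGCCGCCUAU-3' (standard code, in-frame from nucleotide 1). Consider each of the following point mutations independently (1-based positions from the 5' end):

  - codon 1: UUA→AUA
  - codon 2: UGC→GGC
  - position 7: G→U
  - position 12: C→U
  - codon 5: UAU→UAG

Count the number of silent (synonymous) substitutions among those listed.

1

Codon 1: UUA (Leu) → AUA (Ile) — missense.
Codon 2: UGC (Cys) → GGC (Gly) — missense.
Codon 3: GCC (Ala) → UCC (Ser) — missense.
Codon 4: GCC (Ala) → GCU (Ala) — synonymous.
Codon 5: UAU (Tyr) → UAG (Stop) — nonsense.
Synonymous: 1 of 5.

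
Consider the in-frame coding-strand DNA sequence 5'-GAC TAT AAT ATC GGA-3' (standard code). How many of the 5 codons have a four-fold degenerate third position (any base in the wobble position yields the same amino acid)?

Codon 1 GAC (Asp): third position 2-fold.
Codon 2 TAT (Tyr): third position 2-fold.
Codon 3 AAT (Asn): third position 2-fold.
Codon 4 ATC (Ile): third position 3-fold.
Codon 5 GGA (Gly): third position 4-fold.
Four-fold degenerate third positions: 1.

1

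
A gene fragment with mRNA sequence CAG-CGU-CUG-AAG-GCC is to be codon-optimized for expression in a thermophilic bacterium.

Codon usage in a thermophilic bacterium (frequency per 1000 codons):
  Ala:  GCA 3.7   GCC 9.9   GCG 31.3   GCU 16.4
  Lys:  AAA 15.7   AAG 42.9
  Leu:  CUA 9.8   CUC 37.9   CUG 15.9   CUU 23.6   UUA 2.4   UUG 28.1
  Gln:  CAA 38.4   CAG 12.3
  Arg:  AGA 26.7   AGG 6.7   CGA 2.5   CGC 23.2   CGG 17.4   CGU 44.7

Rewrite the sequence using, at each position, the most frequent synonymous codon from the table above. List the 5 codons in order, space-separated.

Codon 1 (Gln): best is CAA at 38.4.
Codon 2 (Arg): best is CGU at 44.7.
Codon 3 (Leu): best is CUC at 37.9.
Codon 4 (Lys): best is AAG at 42.9.
Codon 5 (Ala): best is GCG at 31.3.

CAA CGU CUC AAG GCG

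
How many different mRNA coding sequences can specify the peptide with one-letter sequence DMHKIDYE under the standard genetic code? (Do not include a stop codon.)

192

Asp: 2 codons.
Met: 1 codon.
His: 2 codons.
Lys: 2 codons.
Ile: 3 codons.
Asp: 2 codons.
Tyr: 2 codons.
Glu: 2 codons.
2 × 1 × 2 × 2 × 3 × 2 × 2 × 2 = 192.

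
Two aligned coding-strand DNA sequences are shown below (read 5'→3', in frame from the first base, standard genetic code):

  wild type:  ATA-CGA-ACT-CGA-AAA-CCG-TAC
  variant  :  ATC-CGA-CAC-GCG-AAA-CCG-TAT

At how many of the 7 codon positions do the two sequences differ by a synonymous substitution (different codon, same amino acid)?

Codon 1: ATA Ile / ATC Ile — synonymous.
Codon 2: CGA Arg / CGA Arg — identical.
Codon 3: ACT Thr / CAC His — nonsynonymous.
Codon 4: CGA Arg / GCG Ala — nonsynonymous.
Codon 5: AAA Lys / AAA Lys — identical.
Codon 6: CCG Pro / CCG Pro — identical.
Codon 7: TAC Tyr / TAT Tyr — synonymous.
Synonymous differences: 2.

2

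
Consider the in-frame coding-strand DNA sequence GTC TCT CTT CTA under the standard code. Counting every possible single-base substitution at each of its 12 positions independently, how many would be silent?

Codon 1 (GTC, Val): 3 synonymous substitutions.
Codon 2 (TCT, Ser): 3 synonymous substitutions.
Codon 3 (CTT, Leu): 3 synonymous substitutions.
Codon 4 (CTA, Leu): 4 synonymous substitutions.
Total: 3 + 3 + 3 + 4 = 13.

13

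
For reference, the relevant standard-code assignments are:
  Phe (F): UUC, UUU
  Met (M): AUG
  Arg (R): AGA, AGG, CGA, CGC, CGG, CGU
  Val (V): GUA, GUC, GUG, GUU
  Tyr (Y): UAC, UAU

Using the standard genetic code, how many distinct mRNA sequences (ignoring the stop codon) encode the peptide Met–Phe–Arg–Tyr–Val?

Met: 1 codon.
Phe: 2 codons.
Arg: 6 codons.
Tyr: 2 codons.
Val: 4 codons.
1 × 2 × 6 × 2 × 4 = 96.

96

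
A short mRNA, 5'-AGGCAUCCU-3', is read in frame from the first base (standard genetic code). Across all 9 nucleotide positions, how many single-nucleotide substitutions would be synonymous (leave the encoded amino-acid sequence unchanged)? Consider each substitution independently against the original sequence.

6

Codon 1 (AGG, Arg): 2 synonymous substitutions.
Codon 2 (CAU, His): 1 synonymous substitution.
Codon 3 (CCU, Pro): 3 synonymous substitutions.
Total: 2 + 1 + 3 = 6.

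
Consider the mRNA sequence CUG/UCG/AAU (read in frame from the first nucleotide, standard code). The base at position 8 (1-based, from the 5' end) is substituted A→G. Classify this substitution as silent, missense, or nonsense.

missense

Position 8 falls in codon 3: AAU → Asn.
After the substitution the codon is AGU → Ser.
Asn ≠ Ser, so this is a missense mutation.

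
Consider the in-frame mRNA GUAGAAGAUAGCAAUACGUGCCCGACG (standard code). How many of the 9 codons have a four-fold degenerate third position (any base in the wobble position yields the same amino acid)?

4

Codon 1 GUA (Val): third position 4-fold.
Codon 2 GAA (Glu): third position 2-fold.
Codon 3 GAU (Asp): third position 2-fold.
Codon 4 AGC (Ser): third position 2-fold.
Codon 5 AAU (Asn): third position 2-fold.
Codon 6 ACG (Thr): third position 4-fold.
Codon 7 UGC (Cys): third position 2-fold.
Codon 8 CCG (Pro): third position 4-fold.
Codon 9 ACG (Thr): third position 4-fold.
Four-fold degenerate third positions: 4.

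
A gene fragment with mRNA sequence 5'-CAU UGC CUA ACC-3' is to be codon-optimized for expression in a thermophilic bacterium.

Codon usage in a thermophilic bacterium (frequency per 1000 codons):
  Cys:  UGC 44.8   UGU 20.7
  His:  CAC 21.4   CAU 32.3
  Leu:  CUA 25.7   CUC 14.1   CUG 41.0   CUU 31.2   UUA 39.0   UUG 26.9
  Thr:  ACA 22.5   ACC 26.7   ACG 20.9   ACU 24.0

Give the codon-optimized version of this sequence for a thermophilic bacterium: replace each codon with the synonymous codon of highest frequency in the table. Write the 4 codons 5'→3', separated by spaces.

CAU UGC CUG ACC

Codon 1 (His): best is CAU at 32.3.
Codon 2 (Cys): best is UGC at 44.8.
Codon 3 (Leu): best is CUG at 41.0.
Codon 4 (Thr): best is ACC at 26.7.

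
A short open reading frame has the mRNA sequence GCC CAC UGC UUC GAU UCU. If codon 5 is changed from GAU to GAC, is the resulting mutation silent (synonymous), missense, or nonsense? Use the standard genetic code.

Position 15 falls in codon 5: GAU → Asp.
After the substitution the codon is GAC → Asp.
Both encode Asp, so the change is synonymous.

silent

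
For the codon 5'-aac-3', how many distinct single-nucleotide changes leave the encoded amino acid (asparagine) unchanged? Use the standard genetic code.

Position 1: none → 0 synonymous.
Position 2: none → 0 synonymous.
Position 3: AAT → 1 synonymous.
Total: 0 + 0 + 1 = 1.

1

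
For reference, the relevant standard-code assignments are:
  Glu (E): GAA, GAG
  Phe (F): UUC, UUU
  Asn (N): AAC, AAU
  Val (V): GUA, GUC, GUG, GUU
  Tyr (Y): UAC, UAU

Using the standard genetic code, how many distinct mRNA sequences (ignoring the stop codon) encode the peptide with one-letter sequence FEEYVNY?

Phe: 2 codons.
Glu: 2 codons.
Glu: 2 codons.
Tyr: 2 codons.
Val: 4 codons.
Asn: 2 codons.
Tyr: 2 codons.
2 × 2 × 2 × 2 × 4 × 2 × 2 = 256.

256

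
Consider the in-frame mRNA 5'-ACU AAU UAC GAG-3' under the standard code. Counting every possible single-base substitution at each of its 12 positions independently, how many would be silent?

6

Codon 1 (ACU, Thr): 3 synonymous substitutions.
Codon 2 (AAU, Asn): 1 synonymous substitution.
Codon 3 (UAC, Tyr): 1 synonymous substitution.
Codon 4 (GAG, Glu): 1 synonymous substitution.
Total: 3 + 1 + 1 + 1 = 6.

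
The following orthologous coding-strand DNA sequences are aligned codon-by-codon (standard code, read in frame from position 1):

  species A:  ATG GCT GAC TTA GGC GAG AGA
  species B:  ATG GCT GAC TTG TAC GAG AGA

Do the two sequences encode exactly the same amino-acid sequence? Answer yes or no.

no

Codon 1: ATG Met / ATG Met — identical.
Codon 2: GCT Ala / GCT Ala — identical.
Codon 3: GAC Asp / GAC Asp — identical.
Codon 4: TTA Leu / TTG Leu — synonymous.
Codon 5: GGC Gly / TAC Tyr — nonsynonymous.
Codon 6: GAG Glu / GAG Glu — identical.
Codon 7: AGA Arg / AGA Arg — identical.
Nonsynonymous differences: 1 → different protein.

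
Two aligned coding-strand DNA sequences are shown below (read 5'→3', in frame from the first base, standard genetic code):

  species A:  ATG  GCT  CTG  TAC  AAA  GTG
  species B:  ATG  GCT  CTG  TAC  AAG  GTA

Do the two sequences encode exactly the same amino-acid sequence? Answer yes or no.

Codon 1: ATG Met / ATG Met — identical.
Codon 2: GCT Ala / GCT Ala — identical.
Codon 3: CTG Leu / CTG Leu — identical.
Codon 4: TAC Tyr / TAC Tyr — identical.
Codon 5: AAA Lys / AAG Lys — synonymous.
Codon 6: GTG Val / GTA Val — synonymous.
Nonsynonymous differences: 0 → same protein.

yes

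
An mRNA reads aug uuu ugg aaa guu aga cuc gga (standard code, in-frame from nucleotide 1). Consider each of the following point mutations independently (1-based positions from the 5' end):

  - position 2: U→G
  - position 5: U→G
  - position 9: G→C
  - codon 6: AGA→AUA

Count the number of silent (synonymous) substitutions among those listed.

0

Codon 1: AUG (Met) → AGG (Arg) — missense.
Codon 2: UUU (Phe) → UGU (Cys) — missense.
Codon 3: UGG (Trp) → UGC (Cys) — missense.
Codon 6: AGA (Arg) → AUA (Ile) — missense.
Synonymous: 0 of 4.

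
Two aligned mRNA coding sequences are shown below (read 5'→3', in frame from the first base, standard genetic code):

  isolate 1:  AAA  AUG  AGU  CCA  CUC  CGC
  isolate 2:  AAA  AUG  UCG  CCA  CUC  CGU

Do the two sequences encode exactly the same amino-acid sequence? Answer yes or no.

Codon 1: AAA Lys / AAA Lys — identical.
Codon 2: AUG Met / AUG Met — identical.
Codon 3: AGU Ser / UCG Ser — synonymous.
Codon 4: CCA Pro / CCA Pro — identical.
Codon 5: CUC Leu / CUC Leu — identical.
Codon 6: CGC Arg / CGU Arg — synonymous.
Nonsynonymous differences: 0 → same protein.

yes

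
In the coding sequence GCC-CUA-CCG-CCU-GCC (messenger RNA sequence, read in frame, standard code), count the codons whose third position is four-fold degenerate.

Codon 1 GCC (Ala): third position 4-fold.
Codon 2 CUA (Leu): third position 4-fold.
Codon 3 CCG (Pro): third position 4-fold.
Codon 4 CCU (Pro): third position 4-fold.
Codon 5 GCC (Ala): third position 4-fold.
Four-fold degenerate third positions: 5.

5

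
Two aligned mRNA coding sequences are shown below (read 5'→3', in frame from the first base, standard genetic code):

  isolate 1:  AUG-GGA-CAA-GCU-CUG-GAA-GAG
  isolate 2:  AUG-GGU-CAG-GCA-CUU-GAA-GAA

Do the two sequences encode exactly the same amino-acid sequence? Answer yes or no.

Codon 1: AUG Met / AUG Met — identical.
Codon 2: GGA Gly / GGU Gly — synonymous.
Codon 3: CAA Gln / CAG Gln — synonymous.
Codon 4: GCU Ala / GCA Ala — synonymous.
Codon 5: CUG Leu / CUU Leu — synonymous.
Codon 6: GAA Glu / GAA Glu — identical.
Codon 7: GAG Glu / GAA Glu — synonymous.
Nonsynonymous differences: 0 → same protein.

yes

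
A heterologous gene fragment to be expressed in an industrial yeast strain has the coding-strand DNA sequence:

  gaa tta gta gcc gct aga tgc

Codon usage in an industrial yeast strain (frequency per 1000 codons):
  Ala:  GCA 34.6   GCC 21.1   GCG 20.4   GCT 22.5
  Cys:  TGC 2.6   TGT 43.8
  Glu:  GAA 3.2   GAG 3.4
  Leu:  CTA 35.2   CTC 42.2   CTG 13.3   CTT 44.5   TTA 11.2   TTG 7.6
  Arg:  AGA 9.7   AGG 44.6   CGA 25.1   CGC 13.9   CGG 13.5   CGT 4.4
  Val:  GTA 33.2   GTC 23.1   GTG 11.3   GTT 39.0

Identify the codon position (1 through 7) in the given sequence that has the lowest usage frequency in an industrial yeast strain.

Codon 1 GAA (Glu): 3.2 per 1000.
Codon 2 TTA (Leu): 11.2 per 1000.
Codon 3 GTA (Val): 33.2 per 1000.
Codon 4 GCC (Ala): 21.1 per 1000.
Codon 5 GCT (Ala): 22.5 per 1000.
Codon 6 AGA (Arg): 9.7 per 1000.
Codon 7 TGC (Cys): 2.6 per 1000.
Lowest frequency is 2.6 at codon 7.

7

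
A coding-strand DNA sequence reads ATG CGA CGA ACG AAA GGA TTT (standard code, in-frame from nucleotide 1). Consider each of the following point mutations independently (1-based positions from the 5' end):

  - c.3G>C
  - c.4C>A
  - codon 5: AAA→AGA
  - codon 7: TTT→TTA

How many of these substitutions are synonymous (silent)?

1

Codon 1: ATG (Met) → ATC (Ile) — missense.
Codon 2: CGA (Arg) → AGA (Arg) — synonymous.
Codon 5: AAA (Lys) → AGA (Arg) — missense.
Codon 7: TTT (Phe) → TTA (Leu) — missense.
Synonymous: 1 of 4.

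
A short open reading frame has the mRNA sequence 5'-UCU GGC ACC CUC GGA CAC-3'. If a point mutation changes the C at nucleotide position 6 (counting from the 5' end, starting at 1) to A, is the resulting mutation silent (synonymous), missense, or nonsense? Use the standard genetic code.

silent

Position 6 falls in codon 2: GGC → Gly.
After the substitution the codon is GGA → Gly.
Both encode Gly, so the change is synonymous.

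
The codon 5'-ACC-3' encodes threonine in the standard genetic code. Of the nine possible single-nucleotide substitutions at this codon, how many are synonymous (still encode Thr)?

Position 1: none → 0 synonymous.
Position 2: none → 0 synonymous.
Position 3: ACU, ACA, ACG → 3 synonymous.
Total: 0 + 0 + 3 = 3.

3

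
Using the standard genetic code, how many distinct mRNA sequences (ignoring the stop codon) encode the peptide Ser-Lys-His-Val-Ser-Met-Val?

2304

Ser: 6 codons.
Lys: 2 codons.
His: 2 codons.
Val: 4 codons.
Ser: 6 codons.
Met: 1 codon.
Val: 4 codons.
6 × 2 × 2 × 4 × 6 × 1 × 4 = 2304.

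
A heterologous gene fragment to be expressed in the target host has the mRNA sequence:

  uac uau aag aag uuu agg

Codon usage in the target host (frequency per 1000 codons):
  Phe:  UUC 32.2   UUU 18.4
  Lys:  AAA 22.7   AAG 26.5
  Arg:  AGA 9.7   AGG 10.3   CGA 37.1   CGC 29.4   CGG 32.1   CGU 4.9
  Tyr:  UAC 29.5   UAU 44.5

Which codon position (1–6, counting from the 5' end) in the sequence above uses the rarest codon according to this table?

6

Codon 1 UAC (Tyr): 29.5 per 1000.
Codon 2 UAU (Tyr): 44.5 per 1000.
Codon 3 AAG (Lys): 26.5 per 1000.
Codon 4 AAG (Lys): 26.5 per 1000.
Codon 5 UUU (Phe): 18.4 per 1000.
Codon 6 AGG (Arg): 10.3 per 1000.
Lowest frequency is 10.3 at codon 6.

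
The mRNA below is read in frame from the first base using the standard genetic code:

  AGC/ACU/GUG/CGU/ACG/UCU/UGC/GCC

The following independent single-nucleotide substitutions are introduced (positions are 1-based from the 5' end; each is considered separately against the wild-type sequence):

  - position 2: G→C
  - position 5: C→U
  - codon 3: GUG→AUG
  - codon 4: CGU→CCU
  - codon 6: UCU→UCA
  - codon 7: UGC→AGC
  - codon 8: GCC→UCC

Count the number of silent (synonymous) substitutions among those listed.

Codon 1: AGC (Ser) → ACC (Thr) — missense.
Codon 2: ACU (Thr) → AUU (Ile) — missense.
Codon 3: GUG (Val) → AUG (Met) — missense.
Codon 4: CGU (Arg) → CCU (Pro) — missense.
Codon 6: UCU (Ser) → UCA (Ser) — synonymous.
Codon 7: UGC (Cys) → AGC (Ser) — missense.
Codon 8: GCC (Ala) → UCC (Ser) — missense.
Synonymous: 1 of 7.

1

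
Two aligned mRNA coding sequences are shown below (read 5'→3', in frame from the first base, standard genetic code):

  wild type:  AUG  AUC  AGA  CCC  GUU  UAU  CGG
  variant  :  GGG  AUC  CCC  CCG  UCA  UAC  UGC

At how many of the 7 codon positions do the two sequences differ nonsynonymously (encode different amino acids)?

Codon 1: AUG Met / GGG Gly — nonsynonymous.
Codon 2: AUC Ile / AUC Ile — identical.
Codon 3: AGA Arg / CCC Pro — nonsynonymous.
Codon 4: CCC Pro / CCG Pro — synonymous.
Codon 5: GUU Val / UCA Ser — nonsynonymous.
Codon 6: UAU Tyr / UAC Tyr — synonymous.
Codon 7: CGG Arg / UGC Cys — nonsynonymous.
Nonsynonymous differences: 4.

4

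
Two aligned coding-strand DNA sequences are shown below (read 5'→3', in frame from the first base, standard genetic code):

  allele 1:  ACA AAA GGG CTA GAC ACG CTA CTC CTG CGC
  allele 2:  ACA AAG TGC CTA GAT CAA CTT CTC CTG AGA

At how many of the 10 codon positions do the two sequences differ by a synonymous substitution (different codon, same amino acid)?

Codon 1: ACA Thr / ACA Thr — identical.
Codon 2: AAA Lys / AAG Lys — synonymous.
Codon 3: GGG Gly / TGC Cys — nonsynonymous.
Codon 4: CTA Leu / CTA Leu — identical.
Codon 5: GAC Asp / GAT Asp — synonymous.
Codon 6: ACG Thr / CAA Gln — nonsynonymous.
Codon 7: CTA Leu / CTT Leu — synonymous.
Codon 8: CTC Leu / CTC Leu — identical.
Codon 9: CTG Leu / CTG Leu — identical.
Codon 10: CGC Arg / AGA Arg — synonymous.
Synonymous differences: 4.

4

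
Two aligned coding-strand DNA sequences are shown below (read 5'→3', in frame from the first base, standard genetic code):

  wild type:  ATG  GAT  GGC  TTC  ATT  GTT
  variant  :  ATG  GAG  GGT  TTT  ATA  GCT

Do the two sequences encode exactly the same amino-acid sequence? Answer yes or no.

no

Codon 1: ATG Met / ATG Met — identical.
Codon 2: GAT Asp / GAG Glu — nonsynonymous.
Codon 3: GGC Gly / GGT Gly — synonymous.
Codon 4: TTC Phe / TTT Phe — synonymous.
Codon 5: ATT Ile / ATA Ile — synonymous.
Codon 6: GTT Val / GCT Ala — nonsynonymous.
Nonsynonymous differences: 2 → different protein.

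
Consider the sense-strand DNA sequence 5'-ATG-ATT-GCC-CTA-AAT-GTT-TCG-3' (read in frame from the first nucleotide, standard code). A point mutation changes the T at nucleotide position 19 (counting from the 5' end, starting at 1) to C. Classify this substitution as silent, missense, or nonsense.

missense

Position 19 falls in codon 7: TCG → Ser.
After the substitution the codon is CCG → Pro.
Ser ≠ Pro, so this is a missense mutation.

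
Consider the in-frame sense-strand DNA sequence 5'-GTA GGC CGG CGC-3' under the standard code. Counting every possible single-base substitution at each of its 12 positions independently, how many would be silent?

Codon 1 (GTA, Val): 3 synonymous substitutions.
Codon 2 (GGC, Gly): 3 synonymous substitutions.
Codon 3 (CGG, Arg): 4 synonymous substitutions.
Codon 4 (CGC, Arg): 3 synonymous substitutions.
Total: 3 + 3 + 4 + 3 = 13.

13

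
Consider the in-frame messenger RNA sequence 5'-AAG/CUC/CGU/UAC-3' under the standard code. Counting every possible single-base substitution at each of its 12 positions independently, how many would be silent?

8

Codon 1 (AAG, Lys): 1 synonymous substitution.
Codon 2 (CUC, Leu): 3 synonymous substitutions.
Codon 3 (CGU, Arg): 3 synonymous substitutions.
Codon 4 (UAC, Tyr): 1 synonymous substitution.
Total: 1 + 3 + 3 + 1 = 8.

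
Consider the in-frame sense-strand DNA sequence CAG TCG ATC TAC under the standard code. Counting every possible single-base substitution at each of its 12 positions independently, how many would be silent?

7

Codon 1 (CAG, Gln): 1 synonymous substitution.
Codon 2 (TCG, Ser): 3 synonymous substitutions.
Codon 3 (ATC, Ile): 2 synonymous substitutions.
Codon 4 (TAC, Tyr): 1 synonymous substitution.
Total: 1 + 3 + 2 + 1 = 7.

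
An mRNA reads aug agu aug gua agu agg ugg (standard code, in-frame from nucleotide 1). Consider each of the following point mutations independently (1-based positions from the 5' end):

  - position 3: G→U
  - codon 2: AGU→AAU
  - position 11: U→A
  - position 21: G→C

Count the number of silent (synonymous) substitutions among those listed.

Codon 1: AUG (Met) → AUU (Ile) — missense.
Codon 2: AGU (Ser) → AAU (Asn) — missense.
Codon 4: GUA (Val) → GAA (Glu) — missense.
Codon 7: UGG (Trp) → UGC (Cys) — missense.
Synonymous: 0 of 4.

0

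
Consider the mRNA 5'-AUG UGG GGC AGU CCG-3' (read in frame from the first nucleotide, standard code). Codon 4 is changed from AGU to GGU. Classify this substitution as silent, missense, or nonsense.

missense

Position 10 falls in codon 4: AGU → Ser.
After the substitution the codon is GGU → Gly.
Ser ≠ Gly, so this is a missense mutation.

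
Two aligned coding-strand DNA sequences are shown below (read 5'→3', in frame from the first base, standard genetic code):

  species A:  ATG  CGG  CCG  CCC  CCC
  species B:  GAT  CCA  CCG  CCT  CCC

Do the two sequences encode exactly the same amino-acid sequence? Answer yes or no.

Codon 1: ATG Met / GAT Asp — nonsynonymous.
Codon 2: CGG Arg / CCA Pro — nonsynonymous.
Codon 3: CCG Pro / CCG Pro — identical.
Codon 4: CCC Pro / CCT Pro — synonymous.
Codon 5: CCC Pro / CCC Pro — identical.
Nonsynonymous differences: 2 → different protein.

no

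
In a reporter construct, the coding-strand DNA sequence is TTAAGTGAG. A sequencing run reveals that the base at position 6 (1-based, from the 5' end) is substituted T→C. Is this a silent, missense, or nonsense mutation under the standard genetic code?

Position 6 falls in codon 2: AGT → Ser.
After the substitution the codon is AGC → Ser.
Both encode Ser, so the change is synonymous.

silent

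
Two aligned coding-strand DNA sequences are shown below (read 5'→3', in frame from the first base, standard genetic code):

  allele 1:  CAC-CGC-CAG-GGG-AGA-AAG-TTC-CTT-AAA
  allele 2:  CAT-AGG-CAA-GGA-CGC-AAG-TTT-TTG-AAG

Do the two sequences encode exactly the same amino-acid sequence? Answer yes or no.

yes

Codon 1: CAC His / CAT His — synonymous.
Codon 2: CGC Arg / AGG Arg — synonymous.
Codon 3: CAG Gln / CAA Gln — synonymous.
Codon 4: GGG Gly / GGA Gly — synonymous.
Codon 5: AGA Arg / CGC Arg — synonymous.
Codon 6: AAG Lys / AAG Lys — identical.
Codon 7: TTC Phe / TTT Phe — synonymous.
Codon 8: CTT Leu / TTG Leu — synonymous.
Codon 9: AAA Lys / AAG Lys — synonymous.
Nonsynonymous differences: 0 → same protein.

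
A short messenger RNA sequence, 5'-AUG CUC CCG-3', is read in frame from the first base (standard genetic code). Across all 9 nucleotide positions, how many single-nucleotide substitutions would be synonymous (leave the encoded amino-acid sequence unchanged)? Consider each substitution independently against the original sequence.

6

Codon 1 (AUG, Met): 0 synonymous substitutions.
Codon 2 (CUC, Leu): 3 synonymous substitutions.
Codon 3 (CCG, Pro): 3 synonymous substitutions.
Total: 0 + 3 + 3 = 6.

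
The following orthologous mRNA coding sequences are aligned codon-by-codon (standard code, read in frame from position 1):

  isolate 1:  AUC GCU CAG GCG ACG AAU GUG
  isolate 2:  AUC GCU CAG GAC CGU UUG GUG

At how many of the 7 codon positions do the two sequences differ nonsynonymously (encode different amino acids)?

Codon 1: AUC Ile / AUC Ile — identical.
Codon 2: GCU Ala / GCU Ala — identical.
Codon 3: CAG Gln / CAG Gln — identical.
Codon 4: GCG Ala / GAC Asp — nonsynonymous.
Codon 5: ACG Thr / CGU Arg — nonsynonymous.
Codon 6: AAU Asn / UUG Leu — nonsynonymous.
Codon 7: GUG Val / GUG Val — identical.
Nonsynonymous differences: 3.

3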